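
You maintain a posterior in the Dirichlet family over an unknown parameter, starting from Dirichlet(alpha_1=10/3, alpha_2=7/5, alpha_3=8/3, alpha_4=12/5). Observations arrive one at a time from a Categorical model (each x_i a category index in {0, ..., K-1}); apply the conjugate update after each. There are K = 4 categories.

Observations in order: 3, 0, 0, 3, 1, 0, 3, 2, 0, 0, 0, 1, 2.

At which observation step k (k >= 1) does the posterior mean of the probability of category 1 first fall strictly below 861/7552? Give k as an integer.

obs 1: x=3 → posterior Dirichlet(10/3, 7/5, 8/3, 17/5)
obs 2: x=0 → posterior Dirichlet(13/3, 7/5, 8/3, 17/5)
obs 3: x=0 → posterior Dirichlet(16/3, 7/5, 8/3, 17/5)
obs 4: x=3 → posterior Dirichlet(16/3, 7/5, 8/3, 22/5)
obs 5: x=1 → posterior Dirichlet(16/3, 12/5, 8/3, 22/5)
obs 6: x=0 → posterior Dirichlet(19/3, 12/5, 8/3, 22/5)
obs 7: x=3 → posterior Dirichlet(19/3, 12/5, 8/3, 27/5)
obs 8: x=2 → posterior Dirichlet(19/3, 12/5, 11/3, 27/5)
obs 9: x=0 → posterior Dirichlet(22/3, 12/5, 11/3, 27/5)
obs 10: x=0 → posterior Dirichlet(25/3, 12/5, 11/3, 27/5)
obs 11: x=0 → posterior Dirichlet(28/3, 12/5, 11/3, 27/5)
obs 12: x=1 → posterior Dirichlet(28/3, 17/5, 11/3, 27/5)
obs 13: x=2 → posterior Dirichlet(28/3, 17/5, 14/3, 27/5)

k = 3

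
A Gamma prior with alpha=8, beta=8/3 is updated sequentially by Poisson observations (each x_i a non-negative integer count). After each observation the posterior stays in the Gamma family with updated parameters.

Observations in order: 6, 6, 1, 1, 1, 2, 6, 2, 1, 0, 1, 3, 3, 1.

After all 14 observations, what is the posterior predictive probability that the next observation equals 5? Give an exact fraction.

obs 1: x=6 → posterior Gamma(14, 11/3)
obs 2: x=6 → posterior Gamma(20, 14/3)
obs 3: x=1 → posterior Gamma(21, 17/3)
obs 4: x=1 → posterior Gamma(22, 20/3)
obs 5: x=1 → posterior Gamma(23, 23/3)
obs 6: x=2 → posterior Gamma(25, 26/3)
obs 7: x=6 → posterior Gamma(31, 29/3)
obs 8: x=2 → posterior Gamma(33, 32/3)
obs 9: x=1 → posterior Gamma(34, 35/3)
obs 10: x=0 → posterior Gamma(34, 38/3)
obs 11: x=1 → posterior Gamma(35, 41/3)
obs 12: x=3 → posterior Gamma(38, 44/3)
obs 13: x=3 → posterior Gamma(41, 47/3)
obs 14: x=1 → posterior Gamma(42, 50/3)

75736630151368444785475730895996093750000000000000000000000000000000000000000000/1098919478132579570120466905162052483833334185189707519879903635167697894494553437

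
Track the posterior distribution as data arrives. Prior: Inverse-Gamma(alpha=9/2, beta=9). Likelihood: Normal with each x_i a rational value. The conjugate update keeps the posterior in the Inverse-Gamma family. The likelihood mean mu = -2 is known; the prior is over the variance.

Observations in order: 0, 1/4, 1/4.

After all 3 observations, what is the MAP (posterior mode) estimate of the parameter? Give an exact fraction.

obs 1: x=0 → posterior Inverse-Gamma(5, 11)
obs 2: x=1/4 → posterior Inverse-Gamma(11/2, 433/32)
obs 3: x=1/4 → posterior Inverse-Gamma(6, 257/16)

257/112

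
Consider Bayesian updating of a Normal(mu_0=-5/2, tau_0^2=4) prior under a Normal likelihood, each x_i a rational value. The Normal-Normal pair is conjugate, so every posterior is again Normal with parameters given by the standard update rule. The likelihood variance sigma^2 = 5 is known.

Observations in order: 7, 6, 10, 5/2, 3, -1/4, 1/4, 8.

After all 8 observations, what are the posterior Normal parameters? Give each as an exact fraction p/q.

obs 1: x=7 → posterior Normal(31/18, 20/9)
obs 2: x=6 → posterior Normal(79/26, 20/13)
obs 3: x=10 → posterior Normal(159/34, 20/17)
obs 4: x=5/2 → posterior Normal(179/42, 20/21)
obs 5: x=3 → posterior Normal(203/50, 4/5)
obs 6: x=-1/4 → posterior Normal(201/58, 20/29)
obs 7: x=1/4 → posterior Normal(203/66, 20/33)
obs 8: x=8 → posterior Normal(267/74, 20/37)

mu_0=267/74, tau_0^2=20/37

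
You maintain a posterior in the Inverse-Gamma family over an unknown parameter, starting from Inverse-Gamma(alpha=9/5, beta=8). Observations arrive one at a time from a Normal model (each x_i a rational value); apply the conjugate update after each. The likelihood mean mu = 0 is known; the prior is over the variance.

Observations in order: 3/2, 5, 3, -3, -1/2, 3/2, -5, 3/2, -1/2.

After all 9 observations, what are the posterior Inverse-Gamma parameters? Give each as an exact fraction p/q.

obs 1: x=3/2 → posterior Inverse-Gamma(23/10, 73/8)
obs 2: x=5 → posterior Inverse-Gamma(14/5, 173/8)
obs 3: x=3 → posterior Inverse-Gamma(33/10, 209/8)
obs 4: x=-3 → posterior Inverse-Gamma(19/5, 245/8)
obs 5: x=-1/2 → posterior Inverse-Gamma(43/10, 123/4)
obs 6: x=3/2 → posterior Inverse-Gamma(24/5, 255/8)
obs 7: x=-5 → posterior Inverse-Gamma(53/10, 355/8)
obs 8: x=3/2 → posterior Inverse-Gamma(29/5, 91/2)
obs 9: x=-1/2 → posterior Inverse-Gamma(63/10, 365/8)

alpha=63/10, beta=365/8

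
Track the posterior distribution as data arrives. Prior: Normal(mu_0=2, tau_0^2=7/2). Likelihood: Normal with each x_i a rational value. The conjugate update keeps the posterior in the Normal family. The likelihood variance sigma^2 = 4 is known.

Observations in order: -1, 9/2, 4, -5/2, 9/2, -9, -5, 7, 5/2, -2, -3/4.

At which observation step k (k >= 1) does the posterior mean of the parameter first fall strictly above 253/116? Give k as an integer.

k = 3

obs 1: x=-1 → posterior Normal(3/5, 28/15)
obs 2: x=9/2 → posterior Normal(81/44, 14/11)
obs 3: x=4 → posterior Normal(137/58, 28/29)
obs 4: x=-5/2 → posterior Normal(17/12, 7/9)
obs 5: x=9/2 → posterior Normal(165/86, 28/43)
obs 6: x=-9 → posterior Normal(39/100, 14/25)
obs 7: x=-5 → posterior Normal(-31/114, 28/57)
obs 8: x=7 → posterior Normal(67/128, 7/16)
obs 9: x=5/2 → posterior Normal(51/71, 28/71)
obs 10: x=-2 → posterior Normal(37/78, 14/39)
obs 11: x=-3/4 → posterior Normal(127/340, 28/85)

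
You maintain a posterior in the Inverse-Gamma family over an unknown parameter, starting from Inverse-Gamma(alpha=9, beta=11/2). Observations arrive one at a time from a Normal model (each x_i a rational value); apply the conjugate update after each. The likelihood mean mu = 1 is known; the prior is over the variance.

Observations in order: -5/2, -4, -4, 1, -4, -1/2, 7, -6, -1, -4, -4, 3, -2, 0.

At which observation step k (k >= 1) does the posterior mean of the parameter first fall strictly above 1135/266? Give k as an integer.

k = 5

obs 1: x=-5/2 → posterior Inverse-Gamma(19/2, 93/8)
obs 2: x=-4 → posterior Inverse-Gamma(10, 193/8)
obs 3: x=-4 → posterior Inverse-Gamma(21/2, 293/8)
obs 4: x=1 → posterior Inverse-Gamma(11, 293/8)
obs 5: x=-4 → posterior Inverse-Gamma(23/2, 393/8)
obs 6: x=-1/2 → posterior Inverse-Gamma(12, 201/4)
obs 7: x=7 → posterior Inverse-Gamma(25/2, 273/4)
obs 8: x=-6 → posterior Inverse-Gamma(13, 371/4)
obs 9: x=-1 → posterior Inverse-Gamma(27/2, 379/4)
obs 10: x=-4 → posterior Inverse-Gamma(14, 429/4)
obs 11: x=-4 → posterior Inverse-Gamma(29/2, 479/4)
obs 12: x=3 → posterior Inverse-Gamma(15, 487/4)
obs 13: x=-2 → posterior Inverse-Gamma(31/2, 505/4)
obs 14: x=0 → posterior Inverse-Gamma(16, 507/4)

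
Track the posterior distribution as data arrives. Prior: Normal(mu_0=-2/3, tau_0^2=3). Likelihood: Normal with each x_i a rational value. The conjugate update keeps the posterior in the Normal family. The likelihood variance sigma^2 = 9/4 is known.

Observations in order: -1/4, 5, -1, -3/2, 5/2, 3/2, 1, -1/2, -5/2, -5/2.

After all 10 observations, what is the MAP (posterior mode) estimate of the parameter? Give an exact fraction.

obs 1: x=-1/4 → posterior Normal(-3/7, 9/7)
obs 2: x=5 → posterior Normal(17/11, 9/11)
obs 3: x=-1 → posterior Normal(13/15, 3/5)
obs 4: x=-3/2 → posterior Normal(7/19, 9/19)
obs 5: x=5/2 → posterior Normal(17/23, 9/23)
obs 6: x=3/2 → posterior Normal(23/27, 1/3)
obs 7: x=1 → posterior Normal(27/31, 9/31)
obs 8: x=-1/2 → posterior Normal(5/7, 9/35)
obs 9: x=-5/2 → posterior Normal(5/13, 3/13)
obs 10: x=-5/2 → posterior Normal(5/43, 9/43)

5/43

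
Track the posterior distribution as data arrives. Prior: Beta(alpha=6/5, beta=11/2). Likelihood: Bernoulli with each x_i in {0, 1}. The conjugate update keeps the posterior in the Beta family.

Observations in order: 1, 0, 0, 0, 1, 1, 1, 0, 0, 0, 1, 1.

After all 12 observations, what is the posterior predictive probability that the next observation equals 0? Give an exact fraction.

115/187

obs 1: x=1 → posterior Beta(11/5, 11/2)
obs 2: x=0 → posterior Beta(11/5, 13/2)
obs 3: x=0 → posterior Beta(11/5, 15/2)
obs 4: x=0 → posterior Beta(11/5, 17/2)
obs 5: x=1 → posterior Beta(16/5, 17/2)
obs 6: x=1 → posterior Beta(21/5, 17/2)
obs 7: x=1 → posterior Beta(26/5, 17/2)
obs 8: x=0 → posterior Beta(26/5, 19/2)
obs 9: x=0 → posterior Beta(26/5, 21/2)
obs 10: x=0 → posterior Beta(26/5, 23/2)
obs 11: x=1 → posterior Beta(31/5, 23/2)
obs 12: x=1 → posterior Beta(36/5, 23/2)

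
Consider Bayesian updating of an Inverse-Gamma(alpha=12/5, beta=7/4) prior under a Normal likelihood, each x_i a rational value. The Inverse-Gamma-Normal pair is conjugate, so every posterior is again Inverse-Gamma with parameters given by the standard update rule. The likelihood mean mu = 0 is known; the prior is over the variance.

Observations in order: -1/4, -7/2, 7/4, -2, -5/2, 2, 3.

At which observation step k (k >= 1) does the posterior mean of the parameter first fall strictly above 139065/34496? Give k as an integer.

obs 1: x=-1/4 → posterior Inverse-Gamma(29/10, 57/32)
obs 2: x=-7/2 → posterior Inverse-Gamma(17/5, 253/32)
obs 3: x=7/4 → posterior Inverse-Gamma(39/10, 151/16)
obs 4: x=-2 → posterior Inverse-Gamma(22/5, 183/16)
obs 5: x=-5/2 → posterior Inverse-Gamma(49/10, 233/16)
obs 6: x=2 → posterior Inverse-Gamma(27/5, 265/16)
obs 7: x=3 → posterior Inverse-Gamma(59/10, 337/16)

k = 7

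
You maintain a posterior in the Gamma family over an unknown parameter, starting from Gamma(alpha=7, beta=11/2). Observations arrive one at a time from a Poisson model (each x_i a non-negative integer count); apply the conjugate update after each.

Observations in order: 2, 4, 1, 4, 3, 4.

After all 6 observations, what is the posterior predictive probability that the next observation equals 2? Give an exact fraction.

574379913739816364241038245303877036/2220446049250313080847263336181640625

obs 1: x=2 → posterior Gamma(9, 13/2)
obs 2: x=4 → posterior Gamma(13, 15/2)
obs 3: x=1 → posterior Gamma(14, 17/2)
obs 4: x=4 → posterior Gamma(18, 19/2)
obs 5: x=3 → posterior Gamma(21, 21/2)
obs 6: x=4 → posterior Gamma(25, 23/2)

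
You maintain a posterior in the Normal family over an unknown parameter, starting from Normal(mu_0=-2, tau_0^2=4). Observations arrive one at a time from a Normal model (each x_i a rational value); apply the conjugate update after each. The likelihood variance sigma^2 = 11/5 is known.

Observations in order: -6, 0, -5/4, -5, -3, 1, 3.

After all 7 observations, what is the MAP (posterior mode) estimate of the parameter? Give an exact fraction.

-247/151

obs 1: x=-6 → posterior Normal(-142/31, 44/31)
obs 2: x=0 → posterior Normal(-142/51, 44/51)
obs 3: x=-5/4 → posterior Normal(-167/71, 44/71)
obs 4: x=-5 → posterior Normal(-267/91, 44/91)
obs 5: x=-3 → posterior Normal(-109/37, 44/111)
obs 6: x=1 → posterior Normal(-307/131, 44/131)
obs 7: x=3 → posterior Normal(-247/151, 44/151)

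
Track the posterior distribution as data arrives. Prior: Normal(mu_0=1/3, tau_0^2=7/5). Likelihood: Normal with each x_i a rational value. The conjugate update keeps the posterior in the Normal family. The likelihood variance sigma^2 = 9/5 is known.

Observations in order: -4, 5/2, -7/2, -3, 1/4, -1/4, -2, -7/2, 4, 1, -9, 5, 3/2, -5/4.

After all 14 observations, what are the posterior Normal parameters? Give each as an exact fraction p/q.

mu_0=-331/428, tau_0^2=63/535

obs 1: x=-4 → posterior Normal(-25/16, 63/80)
obs 2: x=5/2 → posterior Normal(-15/46, 63/115)
obs 3: x=-7/2 → posterior Normal(-16/15, 21/50)
obs 4: x=-3 → posterior Normal(-53/37, 63/185)
obs 5: x=1/4 → posterior Normal(-205/176, 63/220)
obs 6: x=-1/4 → posterior Normal(-53/51, 21/85)
obs 7: x=-2 → posterior Normal(-67/58, 63/290)
obs 8: x=-7/2 → posterior Normal(-183/130, 63/325)
obs 9: x=4 → posterior Normal(-127/144, 7/40)
obs 10: x=1 → posterior Normal(-113/158, 63/395)
obs 11: x=-9 → posterior Normal(-239/172, 63/430)
obs 12: x=5 → posterior Normal(-169/186, 21/155)
obs 13: x=3/2 → posterior Normal(-37/50, 63/500)
obs 14: x=-5/4 → posterior Normal(-331/428, 63/535)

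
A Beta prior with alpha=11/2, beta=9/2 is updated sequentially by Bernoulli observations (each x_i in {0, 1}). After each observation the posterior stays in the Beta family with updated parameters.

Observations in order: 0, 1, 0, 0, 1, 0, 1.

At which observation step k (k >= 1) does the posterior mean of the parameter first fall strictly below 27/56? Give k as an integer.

obs 1: x=0 → posterior Beta(11/2, 11/2)
obs 2: x=1 → posterior Beta(13/2, 11/2)
obs 3: x=0 → posterior Beta(13/2, 13/2)
obs 4: x=0 → posterior Beta(13/2, 15/2)
obs 5: x=1 → posterior Beta(15/2, 15/2)
obs 6: x=0 → posterior Beta(15/2, 17/2)
obs 7: x=1 → posterior Beta(17/2, 17/2)

k = 4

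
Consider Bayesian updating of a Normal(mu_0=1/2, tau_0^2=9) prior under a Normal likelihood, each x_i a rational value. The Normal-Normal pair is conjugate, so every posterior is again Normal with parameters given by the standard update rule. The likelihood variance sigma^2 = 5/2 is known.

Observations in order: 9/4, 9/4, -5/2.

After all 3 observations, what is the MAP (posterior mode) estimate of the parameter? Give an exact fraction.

obs 1: x=9/4 → posterior Normal(43/23, 45/23)
obs 2: x=9/4 → posterior Normal(167/82, 45/41)
obs 3: x=-5/2 → posterior Normal(77/118, 45/59)

77/118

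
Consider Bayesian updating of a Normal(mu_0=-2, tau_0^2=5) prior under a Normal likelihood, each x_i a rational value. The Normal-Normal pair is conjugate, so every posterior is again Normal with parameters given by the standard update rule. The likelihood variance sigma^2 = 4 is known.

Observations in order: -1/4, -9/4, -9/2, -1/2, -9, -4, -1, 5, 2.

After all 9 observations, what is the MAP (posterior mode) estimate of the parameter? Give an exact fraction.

-23/14

obs 1: x=-1/4 → posterior Normal(-37/36, 20/9)
obs 2: x=-9/4 → posterior Normal(-41/28, 10/7)
obs 3: x=-9/2 → posterior Normal(-43/19, 20/19)
obs 4: x=-1/2 → posterior Normal(-91/48, 5/6)
obs 5: x=-9 → posterior Normal(-181/58, 20/29)
obs 6: x=-4 → posterior Normal(-13/4, 10/17)
obs 7: x=-1 → posterior Normal(-77/26, 20/39)
obs 8: x=5 → posterior Normal(-181/88, 5/11)
obs 9: x=2 → posterior Normal(-23/14, 20/49)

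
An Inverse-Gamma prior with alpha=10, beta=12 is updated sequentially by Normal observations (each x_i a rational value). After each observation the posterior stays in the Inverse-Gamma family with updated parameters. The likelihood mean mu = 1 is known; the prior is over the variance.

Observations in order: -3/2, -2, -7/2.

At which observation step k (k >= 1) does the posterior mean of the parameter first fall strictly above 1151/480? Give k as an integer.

k = 3

obs 1: x=-3/2 → posterior Inverse-Gamma(21/2, 121/8)
obs 2: x=-2 → posterior Inverse-Gamma(11, 157/8)
obs 3: x=-7/2 → posterior Inverse-Gamma(23/2, 119/4)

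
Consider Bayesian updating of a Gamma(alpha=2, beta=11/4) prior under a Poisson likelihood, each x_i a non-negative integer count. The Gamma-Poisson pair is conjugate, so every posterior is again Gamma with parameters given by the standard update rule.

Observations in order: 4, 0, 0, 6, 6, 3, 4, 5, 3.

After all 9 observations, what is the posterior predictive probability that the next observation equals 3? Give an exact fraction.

obs 1: x=4 → posterior Gamma(6, 15/4)
obs 2: x=0 → posterior Gamma(6, 19/4)
obs 3: x=0 → posterior Gamma(6, 23/4)
obs 4: x=6 → posterior Gamma(12, 27/4)
obs 5: x=6 → posterior Gamma(18, 31/4)
obs 6: x=3 → posterior Gamma(21, 35/4)
obs 7: x=4 → posterior Gamma(25, 39/4)
obs 8: x=5 → posterior Gamma(30, 43/4)
obs 9: x=3 → posterior Gamma(33, 47/4)

372280265845717847892327565794794712970211887912468654009280/1746133394186433141902839471825756172108207104953451708842753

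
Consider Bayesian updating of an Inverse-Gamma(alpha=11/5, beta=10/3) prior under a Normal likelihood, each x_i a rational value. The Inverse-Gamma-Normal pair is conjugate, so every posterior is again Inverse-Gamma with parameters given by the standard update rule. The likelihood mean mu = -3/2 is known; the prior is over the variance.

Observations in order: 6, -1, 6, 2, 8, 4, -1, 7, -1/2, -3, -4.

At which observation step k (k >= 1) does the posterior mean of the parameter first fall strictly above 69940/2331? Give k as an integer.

k = 6

obs 1: x=6 → posterior Inverse-Gamma(27/10, 755/24)
obs 2: x=-1 → posterior Inverse-Gamma(16/5, 379/12)
obs 3: x=6 → posterior Inverse-Gamma(37/10, 1433/24)
obs 4: x=2 → posterior Inverse-Gamma(21/5, 395/6)
obs 5: x=8 → posterior Inverse-Gamma(47/10, 2663/24)
obs 6: x=4 → posterior Inverse-Gamma(26/5, 1513/12)
obs 7: x=-1 → posterior Inverse-Gamma(57/10, 3029/24)
obs 8: x=7 → posterior Inverse-Gamma(31/5, 487/3)
obs 9: x=-1/2 → posterior Inverse-Gamma(67/10, 977/6)
obs 10: x=-3 → posterior Inverse-Gamma(36/5, 3935/24)
obs 11: x=-4 → posterior Inverse-Gamma(77/10, 2005/12)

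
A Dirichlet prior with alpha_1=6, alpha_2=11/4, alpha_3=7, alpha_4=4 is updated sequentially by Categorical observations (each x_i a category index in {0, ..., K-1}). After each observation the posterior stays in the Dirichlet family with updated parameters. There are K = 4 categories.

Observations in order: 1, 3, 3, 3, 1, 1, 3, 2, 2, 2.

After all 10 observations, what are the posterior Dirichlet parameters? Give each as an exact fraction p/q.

alpha_1=6, alpha_2=23/4, alpha_3=10, alpha_4=8

obs 1: x=1 → posterior Dirichlet(6, 15/4, 7, 4)
obs 2: x=3 → posterior Dirichlet(6, 15/4, 7, 5)
obs 3: x=3 → posterior Dirichlet(6, 15/4, 7, 6)
obs 4: x=3 → posterior Dirichlet(6, 15/4, 7, 7)
obs 5: x=1 → posterior Dirichlet(6, 19/4, 7, 7)
obs 6: x=1 → posterior Dirichlet(6, 23/4, 7, 7)
obs 7: x=3 → posterior Dirichlet(6, 23/4, 7, 8)
obs 8: x=2 → posterior Dirichlet(6, 23/4, 8, 8)
obs 9: x=2 → posterior Dirichlet(6, 23/4, 9, 8)
obs 10: x=2 → posterior Dirichlet(6, 23/4, 10, 8)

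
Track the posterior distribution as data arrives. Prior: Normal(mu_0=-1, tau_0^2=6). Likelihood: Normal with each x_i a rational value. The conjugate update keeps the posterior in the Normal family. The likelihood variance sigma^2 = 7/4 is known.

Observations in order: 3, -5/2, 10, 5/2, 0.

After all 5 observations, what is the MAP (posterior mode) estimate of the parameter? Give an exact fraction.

305/127

obs 1: x=3 → posterior Normal(65/31, 42/31)
obs 2: x=-5/2 → posterior Normal(1/11, 42/55)
obs 3: x=10 → posterior Normal(245/79, 42/79)
obs 4: x=5/2 → posterior Normal(305/103, 42/103)
obs 5: x=0 → posterior Normal(305/127, 42/127)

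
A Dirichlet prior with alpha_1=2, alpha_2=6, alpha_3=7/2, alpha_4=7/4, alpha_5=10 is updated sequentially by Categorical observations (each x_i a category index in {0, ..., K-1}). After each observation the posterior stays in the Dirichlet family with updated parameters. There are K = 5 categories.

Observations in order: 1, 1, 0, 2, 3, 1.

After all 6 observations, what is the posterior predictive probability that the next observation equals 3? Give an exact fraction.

obs 1: x=1 → posterior Dirichlet(2, 7, 7/2, 7/4, 10)
obs 2: x=1 → posterior Dirichlet(2, 8, 7/2, 7/4, 10)
obs 3: x=0 → posterior Dirichlet(3, 8, 7/2, 7/4, 10)
obs 4: x=2 → posterior Dirichlet(3, 8, 9/2, 7/4, 10)
obs 5: x=3 → posterior Dirichlet(3, 8, 9/2, 11/4, 10)
obs 6: x=1 → posterior Dirichlet(3, 9, 9/2, 11/4, 10)

11/117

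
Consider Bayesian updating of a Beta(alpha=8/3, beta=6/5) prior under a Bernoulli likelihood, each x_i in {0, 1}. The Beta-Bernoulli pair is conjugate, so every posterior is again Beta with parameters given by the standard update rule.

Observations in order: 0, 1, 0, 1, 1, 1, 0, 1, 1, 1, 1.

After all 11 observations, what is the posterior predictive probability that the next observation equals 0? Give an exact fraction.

obs 1: x=0 → posterior Beta(8/3, 11/5)
obs 2: x=1 → posterior Beta(11/3, 11/5)
obs 3: x=0 → posterior Beta(11/3, 16/5)
obs 4: x=1 → posterior Beta(14/3, 16/5)
obs 5: x=1 → posterior Beta(17/3, 16/5)
obs 6: x=1 → posterior Beta(20/3, 16/5)
obs 7: x=0 → posterior Beta(20/3, 21/5)
obs 8: x=1 → posterior Beta(23/3, 21/5)
obs 9: x=1 → posterior Beta(26/3, 21/5)
obs 10: x=1 → posterior Beta(29/3, 21/5)
obs 11: x=1 → posterior Beta(32/3, 21/5)

63/223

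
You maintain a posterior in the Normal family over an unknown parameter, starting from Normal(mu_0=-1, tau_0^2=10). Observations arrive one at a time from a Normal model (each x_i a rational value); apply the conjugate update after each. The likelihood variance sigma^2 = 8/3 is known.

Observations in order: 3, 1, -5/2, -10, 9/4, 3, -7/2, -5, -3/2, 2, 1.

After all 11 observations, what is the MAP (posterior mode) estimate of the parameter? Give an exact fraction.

obs 1: x=3 → posterior Normal(41/19, 40/19)
obs 2: x=1 → posterior Normal(28/17, 20/17)
obs 3: x=-5/2 → posterior Normal(37/98, 40/49)
obs 4: x=-10 → posterior Normal(-263/128, 5/8)
obs 5: x=9/4 → posterior Normal(-391/316, 40/79)
obs 6: x=3 → posterior Normal(-211/376, 20/47)
obs 7: x=-7/2 → posterior Normal(-421/436, 40/109)
obs 8: x=-5 → posterior Normal(-721/496, 10/31)
obs 9: x=-3/2 → posterior Normal(-811/556, 40/139)
obs 10: x=2 → posterior Normal(-691/616, 20/77)
obs 11: x=1 → posterior Normal(-631/676, 40/169)

-631/676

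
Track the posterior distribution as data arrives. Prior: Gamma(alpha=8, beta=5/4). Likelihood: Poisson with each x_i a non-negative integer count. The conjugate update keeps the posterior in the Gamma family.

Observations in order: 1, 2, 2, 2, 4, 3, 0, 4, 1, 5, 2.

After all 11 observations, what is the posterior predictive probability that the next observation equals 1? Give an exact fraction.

398295710590655246180449354785862566462255595684438062508936/2236945668791984094868763597537891884991360617183391524082957

obs 1: x=1 → posterior Gamma(9, 9/4)
obs 2: x=2 → posterior Gamma(11, 13/4)
obs 3: x=2 → posterior Gamma(13, 17/4)
obs 4: x=2 → posterior Gamma(15, 21/4)
obs 5: x=4 → posterior Gamma(19, 25/4)
obs 6: x=3 → posterior Gamma(22, 29/4)
obs 7: x=0 → posterior Gamma(22, 33/4)
obs 8: x=4 → posterior Gamma(26, 37/4)
obs 9: x=1 → posterior Gamma(27, 41/4)
obs 10: x=5 → posterior Gamma(32, 45/4)
obs 11: x=2 → posterior Gamma(34, 49/4)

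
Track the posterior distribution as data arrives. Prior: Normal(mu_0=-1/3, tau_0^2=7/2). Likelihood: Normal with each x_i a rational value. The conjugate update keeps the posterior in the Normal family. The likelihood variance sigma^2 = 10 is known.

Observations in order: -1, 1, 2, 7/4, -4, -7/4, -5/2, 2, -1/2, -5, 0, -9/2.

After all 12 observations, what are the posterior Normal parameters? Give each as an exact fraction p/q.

obs 1: x=-1 → posterior Normal(-41/81, 70/27)
obs 2: x=1 → posterior Normal(-10/51, 35/17)
obs 3: x=2 → posterior Normal(22/123, 70/41)
obs 4: x=7/4 → posterior Normal(235/576, 35/24)
obs 5: x=-4 → posterior Normal(-101/660, 14/11)
obs 6: x=-7/4 → posterior Normal(-1/3, 35/31)
obs 7: x=-5/2 → posterior Normal(-229/414, 70/69)
obs 8: x=2 → posterior Normal(-145/456, 35/38)
obs 9: x=-1/2 → posterior Normal(-1/3, 70/83)
obs 10: x=-5 → posterior Normal(-94/135, 7/9)
obs 11: x=0 → posterior Normal(-188/291, 70/97)
obs 12: x=-9/2 → posterior Normal(-565/624, 35/52)

mu_0=-565/624, tau_0^2=35/52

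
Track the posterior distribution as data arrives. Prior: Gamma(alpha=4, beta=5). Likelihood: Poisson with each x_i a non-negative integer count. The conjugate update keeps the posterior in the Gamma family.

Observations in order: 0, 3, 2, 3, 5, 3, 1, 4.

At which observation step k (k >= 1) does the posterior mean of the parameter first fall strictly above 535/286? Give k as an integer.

k = 8

obs 1: x=0 → posterior Gamma(4, 6)
obs 2: x=3 → posterior Gamma(7, 7)
obs 3: x=2 → posterior Gamma(9, 8)
obs 4: x=3 → posterior Gamma(12, 9)
obs 5: x=5 → posterior Gamma(17, 10)
obs 6: x=3 → posterior Gamma(20, 11)
obs 7: x=1 → posterior Gamma(21, 12)
obs 8: x=4 → posterior Gamma(25, 13)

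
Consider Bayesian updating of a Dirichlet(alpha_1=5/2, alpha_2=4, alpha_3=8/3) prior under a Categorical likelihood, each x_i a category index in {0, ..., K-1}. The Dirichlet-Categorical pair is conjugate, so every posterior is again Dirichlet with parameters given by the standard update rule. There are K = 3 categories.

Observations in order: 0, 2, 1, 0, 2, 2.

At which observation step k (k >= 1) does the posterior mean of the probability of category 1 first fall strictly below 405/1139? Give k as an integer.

k = 5

obs 1: x=0 → posterior Dirichlet(7/2, 4, 8/3)
obs 2: x=2 → posterior Dirichlet(7/2, 4, 11/3)
obs 3: x=1 → posterior Dirichlet(7/2, 5, 11/3)
obs 4: x=0 → posterior Dirichlet(9/2, 5, 11/3)
obs 5: x=2 → posterior Dirichlet(9/2, 5, 14/3)
obs 6: x=2 → posterior Dirichlet(9/2, 5, 17/3)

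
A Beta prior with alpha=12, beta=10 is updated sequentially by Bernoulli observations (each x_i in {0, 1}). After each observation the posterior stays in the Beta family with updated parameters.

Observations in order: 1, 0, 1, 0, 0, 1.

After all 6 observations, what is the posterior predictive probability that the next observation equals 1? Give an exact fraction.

15/28

obs 1: x=1 → posterior Beta(13, 10)
obs 2: x=0 → posterior Beta(13, 11)
obs 3: x=1 → posterior Beta(14, 11)
obs 4: x=0 → posterior Beta(14, 12)
obs 5: x=0 → posterior Beta(14, 13)
obs 6: x=1 → posterior Beta(15, 13)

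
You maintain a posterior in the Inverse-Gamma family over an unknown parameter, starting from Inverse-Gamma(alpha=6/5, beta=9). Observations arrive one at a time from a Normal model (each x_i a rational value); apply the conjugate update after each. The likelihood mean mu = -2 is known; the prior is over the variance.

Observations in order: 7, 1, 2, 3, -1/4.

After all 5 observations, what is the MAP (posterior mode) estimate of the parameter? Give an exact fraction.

obs 1: x=7 → posterior Inverse-Gamma(17/10, 99/2)
obs 2: x=1 → posterior Inverse-Gamma(11/5, 54)
obs 3: x=2 → posterior Inverse-Gamma(27/10, 62)
obs 4: x=3 → posterior Inverse-Gamma(16/5, 149/2)
obs 5: x=-1/4 → posterior Inverse-Gamma(37/10, 2433/32)

12165/752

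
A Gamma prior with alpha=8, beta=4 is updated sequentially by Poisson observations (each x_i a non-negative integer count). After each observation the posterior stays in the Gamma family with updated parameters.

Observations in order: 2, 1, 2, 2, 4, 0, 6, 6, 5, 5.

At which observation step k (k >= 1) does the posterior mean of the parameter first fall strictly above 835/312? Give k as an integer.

k = 9

obs 1: x=2 → posterior Gamma(10, 5)
obs 2: x=1 → posterior Gamma(11, 6)
obs 3: x=2 → posterior Gamma(13, 7)
obs 4: x=2 → posterior Gamma(15, 8)
obs 5: x=4 → posterior Gamma(19, 9)
obs 6: x=0 → posterior Gamma(19, 10)
obs 7: x=6 → posterior Gamma(25, 11)
obs 8: x=6 → posterior Gamma(31, 12)
obs 9: x=5 → posterior Gamma(36, 13)
obs 10: x=5 → posterior Gamma(41, 14)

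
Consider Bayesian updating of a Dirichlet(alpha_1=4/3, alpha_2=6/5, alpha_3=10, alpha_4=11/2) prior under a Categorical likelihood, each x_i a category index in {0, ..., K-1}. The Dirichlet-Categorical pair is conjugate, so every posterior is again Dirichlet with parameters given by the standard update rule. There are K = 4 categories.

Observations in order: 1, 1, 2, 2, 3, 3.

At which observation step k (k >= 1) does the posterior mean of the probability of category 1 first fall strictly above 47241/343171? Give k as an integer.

k = 2

obs 1: x=1 → posterior Dirichlet(4/3, 11/5, 10, 11/2)
obs 2: x=1 → posterior Dirichlet(4/3, 16/5, 10, 11/2)
obs 3: x=2 → posterior Dirichlet(4/3, 16/5, 11, 11/2)
obs 4: x=2 → posterior Dirichlet(4/3, 16/5, 12, 11/2)
obs 5: x=3 → posterior Dirichlet(4/3, 16/5, 12, 13/2)
obs 6: x=3 → posterior Dirichlet(4/3, 16/5, 12, 15/2)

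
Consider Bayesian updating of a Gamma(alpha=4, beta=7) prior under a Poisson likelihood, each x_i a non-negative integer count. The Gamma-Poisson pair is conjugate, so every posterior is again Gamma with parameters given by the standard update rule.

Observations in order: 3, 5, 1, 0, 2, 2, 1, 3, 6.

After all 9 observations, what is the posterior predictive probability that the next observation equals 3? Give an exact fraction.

obs 1: x=3 → posterior Gamma(7, 8)
obs 2: x=5 → posterior Gamma(12, 9)
obs 3: x=1 → posterior Gamma(13, 10)
obs 4: x=0 → posterior Gamma(13, 11)
obs 5: x=2 → posterior Gamma(15, 12)
obs 6: x=2 → posterior Gamma(17, 13)
obs 7: x=1 → posterior Gamma(18, 14)
obs 8: x=3 → posterior Gamma(21, 15)
obs 9: x=6 → posterior Gamma(27, 16)

1185790795067891259665652099185639424/8193465725814765556554001028792218849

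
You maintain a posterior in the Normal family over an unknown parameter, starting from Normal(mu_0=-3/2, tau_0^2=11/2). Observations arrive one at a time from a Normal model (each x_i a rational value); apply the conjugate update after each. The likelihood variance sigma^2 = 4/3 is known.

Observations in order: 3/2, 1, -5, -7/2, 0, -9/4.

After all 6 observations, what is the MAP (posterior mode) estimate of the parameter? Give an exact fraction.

obs 1: x=3/2 → posterior Normal(75/82, 44/41)
obs 2: x=1 → posterior Normal(141/148, 22/37)
obs 3: x=-5 → posterior Normal(-189/214, 44/107)
obs 4: x=-7/2 → posterior Normal(-3/2, 11/35)
obs 5: x=0 → posterior Normal(-210/173, 44/173)
obs 6: x=-9/4 → posterior Normal(-1137/824, 22/103)

-1137/824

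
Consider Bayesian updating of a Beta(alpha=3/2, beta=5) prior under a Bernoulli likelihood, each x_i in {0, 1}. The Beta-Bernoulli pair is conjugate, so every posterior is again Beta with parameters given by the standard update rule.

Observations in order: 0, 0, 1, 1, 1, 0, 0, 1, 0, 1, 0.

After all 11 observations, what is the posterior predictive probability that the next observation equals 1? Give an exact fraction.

obs 1: x=0 → posterior Beta(3/2, 6)
obs 2: x=0 → posterior Beta(3/2, 7)
obs 3: x=1 → posterior Beta(5/2, 7)
obs 4: x=1 → posterior Beta(7/2, 7)
obs 5: x=1 → posterior Beta(9/2, 7)
obs 6: x=0 → posterior Beta(9/2, 8)
obs 7: x=0 → posterior Beta(9/2, 9)
obs 8: x=1 → posterior Beta(11/2, 9)
obs 9: x=0 → posterior Beta(11/2, 10)
obs 10: x=1 → posterior Beta(13/2, 10)
obs 11: x=0 → posterior Beta(13/2, 11)

13/35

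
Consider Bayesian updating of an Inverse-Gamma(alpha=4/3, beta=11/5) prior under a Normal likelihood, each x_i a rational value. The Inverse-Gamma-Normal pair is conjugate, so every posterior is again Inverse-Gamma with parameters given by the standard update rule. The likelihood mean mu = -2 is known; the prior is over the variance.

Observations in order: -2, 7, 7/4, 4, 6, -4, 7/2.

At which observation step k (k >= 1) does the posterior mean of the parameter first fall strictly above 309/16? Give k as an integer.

k = 2

obs 1: x=-2 → posterior Inverse-Gamma(11/6, 11/5)
obs 2: x=7 → posterior Inverse-Gamma(7/3, 427/10)
obs 3: x=7/4 → posterior Inverse-Gamma(17/6, 7957/160)
obs 4: x=4 → posterior Inverse-Gamma(10/3, 10837/160)
obs 5: x=6 → posterior Inverse-Gamma(23/6, 15957/160)
obs 6: x=-4 → posterior Inverse-Gamma(13/3, 16277/160)
obs 7: x=7/2 → posterior Inverse-Gamma(29/6, 18697/160)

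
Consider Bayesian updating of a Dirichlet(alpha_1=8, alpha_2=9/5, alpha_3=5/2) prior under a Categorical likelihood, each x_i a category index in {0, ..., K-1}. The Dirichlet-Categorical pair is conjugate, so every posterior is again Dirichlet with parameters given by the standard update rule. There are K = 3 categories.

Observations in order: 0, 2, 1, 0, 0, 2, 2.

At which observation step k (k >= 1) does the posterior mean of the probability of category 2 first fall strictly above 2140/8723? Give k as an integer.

k = 6

obs 1: x=0 → posterior Dirichlet(9, 9/5, 5/2)
obs 2: x=2 → posterior Dirichlet(9, 9/5, 7/2)
obs 3: x=1 → posterior Dirichlet(9, 14/5, 7/2)
obs 4: x=0 → posterior Dirichlet(10, 14/5, 7/2)
obs 5: x=0 → posterior Dirichlet(11, 14/5, 7/2)
obs 6: x=2 → posterior Dirichlet(11, 14/5, 9/2)
obs 7: x=2 → posterior Dirichlet(11, 14/5, 11/2)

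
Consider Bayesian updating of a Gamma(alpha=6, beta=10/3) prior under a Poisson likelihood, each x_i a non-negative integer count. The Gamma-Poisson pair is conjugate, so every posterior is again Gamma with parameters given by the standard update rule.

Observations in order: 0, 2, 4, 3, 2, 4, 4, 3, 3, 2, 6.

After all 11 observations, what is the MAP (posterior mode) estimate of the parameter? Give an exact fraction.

obs 1: x=0 → posterior Gamma(6, 13/3)
obs 2: x=2 → posterior Gamma(8, 16/3)
obs 3: x=4 → posterior Gamma(12, 19/3)
obs 4: x=3 → posterior Gamma(15, 22/3)
obs 5: x=2 → posterior Gamma(17, 25/3)
obs 6: x=4 → posterior Gamma(21, 28/3)
obs 7: x=4 → posterior Gamma(25, 31/3)
obs 8: x=3 → posterior Gamma(28, 34/3)
obs 9: x=3 → posterior Gamma(31, 37/3)
obs 10: x=2 → posterior Gamma(33, 40/3)
obs 11: x=6 → posterior Gamma(39, 43/3)

114/43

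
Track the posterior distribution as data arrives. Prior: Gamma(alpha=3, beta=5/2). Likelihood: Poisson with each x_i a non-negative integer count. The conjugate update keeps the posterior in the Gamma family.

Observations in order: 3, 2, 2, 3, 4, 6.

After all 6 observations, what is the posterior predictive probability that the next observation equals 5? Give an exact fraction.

51583418795724459410578988000335680/638411683925748518131605316913942641

obs 1: x=3 → posterior Gamma(6, 7/2)
obs 2: x=2 → posterior Gamma(8, 9/2)
obs 3: x=2 → posterior Gamma(10, 11/2)
obs 4: x=3 → posterior Gamma(13, 13/2)
obs 5: x=4 → posterior Gamma(17, 15/2)
obs 6: x=6 → posterior Gamma(23, 17/2)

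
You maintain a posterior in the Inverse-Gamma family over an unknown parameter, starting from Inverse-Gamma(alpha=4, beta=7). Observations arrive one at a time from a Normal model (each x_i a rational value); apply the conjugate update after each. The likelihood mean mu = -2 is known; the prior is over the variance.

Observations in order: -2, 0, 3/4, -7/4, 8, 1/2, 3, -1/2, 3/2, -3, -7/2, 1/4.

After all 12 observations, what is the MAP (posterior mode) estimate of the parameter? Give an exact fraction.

2875/352

obs 1: x=-2 → posterior Inverse-Gamma(9/2, 7)
obs 2: x=0 → posterior Inverse-Gamma(5, 9)
obs 3: x=3/4 → posterior Inverse-Gamma(11/2, 409/32)
obs 4: x=-7/4 → posterior Inverse-Gamma(6, 205/16)
obs 5: x=8 → posterior Inverse-Gamma(13/2, 1005/16)
obs 6: x=1/2 → posterior Inverse-Gamma(7, 1055/16)
obs 7: x=3 → posterior Inverse-Gamma(15/2, 1255/16)
obs 8: x=-1/2 → posterior Inverse-Gamma(8, 1273/16)
obs 9: x=3/2 → posterior Inverse-Gamma(17/2, 1371/16)
obs 10: x=-3 → posterior Inverse-Gamma(9, 1379/16)
obs 11: x=-7/2 → posterior Inverse-Gamma(19/2, 1397/16)
obs 12: x=1/4 → posterior Inverse-Gamma(10, 2875/32)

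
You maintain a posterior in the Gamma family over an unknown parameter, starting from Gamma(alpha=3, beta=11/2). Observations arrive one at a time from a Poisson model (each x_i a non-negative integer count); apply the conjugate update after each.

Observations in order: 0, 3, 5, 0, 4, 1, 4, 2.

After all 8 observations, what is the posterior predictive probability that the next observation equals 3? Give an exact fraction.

500383875763587259364219032082741568/3630362123627258663193028251474330749

obs 1: x=0 → posterior Gamma(3, 13/2)
obs 2: x=3 → posterior Gamma(6, 15/2)
obs 3: x=5 → posterior Gamma(11, 17/2)
obs 4: x=0 → posterior Gamma(11, 19/2)
obs 5: x=4 → posterior Gamma(15, 21/2)
obs 6: x=1 → posterior Gamma(16, 23/2)
obs 7: x=4 → posterior Gamma(20, 25/2)
obs 8: x=2 → posterior Gamma(22, 27/2)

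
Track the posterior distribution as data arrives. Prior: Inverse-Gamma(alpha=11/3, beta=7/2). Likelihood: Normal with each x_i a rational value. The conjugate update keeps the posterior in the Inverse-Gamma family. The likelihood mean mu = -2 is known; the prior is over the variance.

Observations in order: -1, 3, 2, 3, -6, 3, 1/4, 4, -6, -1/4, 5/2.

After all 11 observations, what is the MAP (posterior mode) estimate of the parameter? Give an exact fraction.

4689/488

obs 1: x=-1 → posterior Inverse-Gamma(25/6, 4)
obs 2: x=3 → posterior Inverse-Gamma(14/3, 33/2)
obs 3: x=2 → posterior Inverse-Gamma(31/6, 49/2)
obs 4: x=3 → posterior Inverse-Gamma(17/3, 37)
obs 5: x=-6 → posterior Inverse-Gamma(37/6, 45)
obs 6: x=3 → posterior Inverse-Gamma(20/3, 115/2)
obs 7: x=1/4 → posterior Inverse-Gamma(43/6, 1921/32)
obs 8: x=4 → posterior Inverse-Gamma(23/3, 2497/32)
obs 9: x=-6 → posterior Inverse-Gamma(49/6, 2753/32)
obs 10: x=-1/4 → posterior Inverse-Gamma(26/3, 1401/16)
obs 11: x=5/2 → posterior Inverse-Gamma(55/6, 1563/16)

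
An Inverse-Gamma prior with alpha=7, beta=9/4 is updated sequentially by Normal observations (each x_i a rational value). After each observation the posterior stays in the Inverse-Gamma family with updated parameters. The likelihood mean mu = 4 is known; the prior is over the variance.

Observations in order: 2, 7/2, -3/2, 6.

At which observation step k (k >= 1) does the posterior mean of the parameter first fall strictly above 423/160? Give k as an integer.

obs 1: x=2 → posterior Inverse-Gamma(15/2, 17/4)
obs 2: x=7/2 → posterior Inverse-Gamma(8, 35/8)
obs 3: x=-3/2 → posterior Inverse-Gamma(17/2, 39/2)
obs 4: x=6 → posterior Inverse-Gamma(9, 43/2)

k = 4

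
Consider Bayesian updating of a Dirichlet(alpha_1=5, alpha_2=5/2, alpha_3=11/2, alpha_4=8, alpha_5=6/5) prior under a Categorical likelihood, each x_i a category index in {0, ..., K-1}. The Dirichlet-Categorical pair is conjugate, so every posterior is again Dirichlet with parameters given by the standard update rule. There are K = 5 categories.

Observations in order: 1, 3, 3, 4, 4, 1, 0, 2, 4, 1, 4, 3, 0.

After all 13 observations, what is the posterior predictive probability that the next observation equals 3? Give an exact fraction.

5/16

obs 1: x=1 → posterior Dirichlet(5, 7/2, 11/2, 8, 6/5)
obs 2: x=3 → posterior Dirichlet(5, 7/2, 11/2, 9, 6/5)
obs 3: x=3 → posterior Dirichlet(5, 7/2, 11/2, 10, 6/5)
obs 4: x=4 → posterior Dirichlet(5, 7/2, 11/2, 10, 11/5)
obs 5: x=4 → posterior Dirichlet(5, 7/2, 11/2, 10, 16/5)
obs 6: x=1 → posterior Dirichlet(5, 9/2, 11/2, 10, 16/5)
obs 7: x=0 → posterior Dirichlet(6, 9/2, 11/2, 10, 16/5)
obs 8: x=2 → posterior Dirichlet(6, 9/2, 13/2, 10, 16/5)
obs 9: x=4 → posterior Dirichlet(6, 9/2, 13/2, 10, 21/5)
obs 10: x=1 → posterior Dirichlet(6, 11/2, 13/2, 10, 21/5)
obs 11: x=4 → posterior Dirichlet(6, 11/2, 13/2, 10, 26/5)
obs 12: x=3 → posterior Dirichlet(6, 11/2, 13/2, 11, 26/5)
obs 13: x=0 → posterior Dirichlet(7, 11/2, 13/2, 11, 26/5)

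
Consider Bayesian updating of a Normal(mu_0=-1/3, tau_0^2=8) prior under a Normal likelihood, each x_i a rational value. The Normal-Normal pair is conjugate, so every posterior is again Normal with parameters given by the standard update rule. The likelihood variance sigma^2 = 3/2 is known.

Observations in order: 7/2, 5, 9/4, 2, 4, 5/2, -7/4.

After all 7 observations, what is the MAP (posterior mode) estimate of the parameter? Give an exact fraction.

279/115

obs 1: x=7/2 → posterior Normal(55/19, 24/19)
obs 2: x=5 → posterior Normal(27/7, 24/35)
obs 3: x=9/4 → posterior Normal(57/17, 8/17)
obs 4: x=2 → posterior Normal(203/67, 24/67)
obs 5: x=4 → posterior Normal(267/83, 24/83)
obs 6: x=5/2 → posterior Normal(307/99, 8/33)
obs 7: x=-7/4 → posterior Normal(279/115, 24/115)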